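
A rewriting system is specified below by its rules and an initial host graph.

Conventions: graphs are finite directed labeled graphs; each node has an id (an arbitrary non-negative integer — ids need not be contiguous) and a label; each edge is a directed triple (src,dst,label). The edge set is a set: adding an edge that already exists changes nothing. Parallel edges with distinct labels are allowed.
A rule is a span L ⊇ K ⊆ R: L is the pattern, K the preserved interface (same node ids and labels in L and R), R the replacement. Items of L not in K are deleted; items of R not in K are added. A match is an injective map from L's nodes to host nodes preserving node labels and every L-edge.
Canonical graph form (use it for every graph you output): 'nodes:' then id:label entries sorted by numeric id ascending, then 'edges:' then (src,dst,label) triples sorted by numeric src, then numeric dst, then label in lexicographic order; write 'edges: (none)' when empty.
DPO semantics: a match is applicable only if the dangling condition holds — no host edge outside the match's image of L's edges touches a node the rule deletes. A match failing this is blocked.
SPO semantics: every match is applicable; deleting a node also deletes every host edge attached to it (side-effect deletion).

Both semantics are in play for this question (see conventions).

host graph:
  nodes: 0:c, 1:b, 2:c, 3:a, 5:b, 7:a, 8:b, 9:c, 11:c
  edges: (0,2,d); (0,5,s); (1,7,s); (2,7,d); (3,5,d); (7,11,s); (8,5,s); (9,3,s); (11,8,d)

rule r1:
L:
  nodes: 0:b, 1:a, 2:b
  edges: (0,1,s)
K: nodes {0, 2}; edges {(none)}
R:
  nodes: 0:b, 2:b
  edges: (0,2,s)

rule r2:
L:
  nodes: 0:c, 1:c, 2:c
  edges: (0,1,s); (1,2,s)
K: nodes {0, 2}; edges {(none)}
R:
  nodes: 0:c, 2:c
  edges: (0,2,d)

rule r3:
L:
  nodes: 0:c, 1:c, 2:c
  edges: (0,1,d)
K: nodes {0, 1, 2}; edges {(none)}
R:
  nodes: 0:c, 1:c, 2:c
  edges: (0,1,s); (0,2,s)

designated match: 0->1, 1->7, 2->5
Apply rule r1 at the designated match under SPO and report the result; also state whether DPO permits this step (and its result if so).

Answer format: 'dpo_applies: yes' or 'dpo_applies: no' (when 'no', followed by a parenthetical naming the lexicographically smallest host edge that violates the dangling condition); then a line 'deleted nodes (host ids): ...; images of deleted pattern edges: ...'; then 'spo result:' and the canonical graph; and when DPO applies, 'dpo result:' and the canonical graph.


dpo_applies: no
(the rule deletes node 7, which keeps host edge (2,7,d) outside the match image — the dangling condition fails, DPO blocks; SPO proceeds and side-deletes such edges)
deleted nodes (host ids): 7; images of deleted pattern edges: (1,7,s)
spo result:
nodes: 0:c, 1:b, 2:c, 3:a, 5:b, 8:b, 9:c, 11:c
edges: (0,2,d); (0,5,s); (1,5,s); (3,5,d); (8,5,s); (9,3,s); (11,8,d)


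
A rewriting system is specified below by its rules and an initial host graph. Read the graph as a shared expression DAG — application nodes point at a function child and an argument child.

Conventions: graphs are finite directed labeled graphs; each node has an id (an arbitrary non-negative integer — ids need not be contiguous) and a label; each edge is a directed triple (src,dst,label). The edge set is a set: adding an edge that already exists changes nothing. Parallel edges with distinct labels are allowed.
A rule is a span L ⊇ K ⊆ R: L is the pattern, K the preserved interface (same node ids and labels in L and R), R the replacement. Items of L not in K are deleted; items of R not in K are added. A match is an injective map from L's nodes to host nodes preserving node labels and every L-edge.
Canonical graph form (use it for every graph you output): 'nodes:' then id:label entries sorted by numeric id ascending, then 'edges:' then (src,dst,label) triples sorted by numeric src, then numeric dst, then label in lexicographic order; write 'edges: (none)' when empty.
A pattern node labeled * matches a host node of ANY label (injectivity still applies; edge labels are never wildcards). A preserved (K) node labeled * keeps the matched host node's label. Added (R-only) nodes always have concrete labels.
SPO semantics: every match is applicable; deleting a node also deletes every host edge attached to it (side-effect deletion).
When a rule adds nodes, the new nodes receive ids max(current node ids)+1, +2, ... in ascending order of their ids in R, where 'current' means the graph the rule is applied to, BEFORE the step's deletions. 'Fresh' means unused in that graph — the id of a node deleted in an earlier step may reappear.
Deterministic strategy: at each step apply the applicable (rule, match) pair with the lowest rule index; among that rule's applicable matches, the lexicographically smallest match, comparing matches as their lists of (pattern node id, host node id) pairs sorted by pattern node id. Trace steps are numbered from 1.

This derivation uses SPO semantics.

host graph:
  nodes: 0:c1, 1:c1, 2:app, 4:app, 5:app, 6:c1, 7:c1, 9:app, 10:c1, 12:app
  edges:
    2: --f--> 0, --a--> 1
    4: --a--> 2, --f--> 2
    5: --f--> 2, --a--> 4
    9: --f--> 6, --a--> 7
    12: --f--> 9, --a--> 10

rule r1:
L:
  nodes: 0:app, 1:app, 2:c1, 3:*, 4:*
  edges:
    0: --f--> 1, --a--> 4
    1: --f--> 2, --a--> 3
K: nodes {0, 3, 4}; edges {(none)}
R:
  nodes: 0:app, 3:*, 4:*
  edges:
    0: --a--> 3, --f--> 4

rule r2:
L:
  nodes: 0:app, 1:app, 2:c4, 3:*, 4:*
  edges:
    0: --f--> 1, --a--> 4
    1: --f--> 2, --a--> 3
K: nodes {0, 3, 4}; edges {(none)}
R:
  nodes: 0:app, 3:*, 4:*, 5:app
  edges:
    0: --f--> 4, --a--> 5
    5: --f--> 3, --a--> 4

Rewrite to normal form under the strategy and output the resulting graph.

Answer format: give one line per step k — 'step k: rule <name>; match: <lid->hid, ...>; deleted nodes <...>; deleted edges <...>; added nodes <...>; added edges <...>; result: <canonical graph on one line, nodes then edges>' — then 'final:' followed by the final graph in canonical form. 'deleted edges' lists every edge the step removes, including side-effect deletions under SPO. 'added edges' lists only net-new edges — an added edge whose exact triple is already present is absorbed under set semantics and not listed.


step 1: rule r1; match: 0->5, 1->2, 2->0, 3->1, 4->4; deleted nodes 0, 2; deleted edges (2,0,f); (2,1,a); (4,2,a); (4,2,f); (5,2,f); (5,4,a); added nodes (none); added edges (5,1,a); (5,4,f); result: nodes: 1:c1, 4:app, 5:app, 6:c1, 7:c1, 9:app, 10:c1, 12:app edges: (5,1,a); (5,4,f); (9,6,f); (9,7,a); (12,9,f); (12,10,a)
step 2: rule r1; match: 0->12, 1->9, 2->6, 3->7, 4->10; deleted nodes 6, 9; deleted edges (9,6,f); (9,7,a); (12,9,f); (12,10,a); added nodes (none); added edges (12,7,a); (12,10,f); result: nodes: 1:c1, 4:app, 5:app, 7:c1, 10:c1, 12:app edges: (5,1,a); (5,4,f); (12,7,a); (12,10,f)
final:
nodes: 1:c1, 4:app, 5:app, 7:c1, 10:c1, 12:app
edges: (5,1,a); (5,4,f); (12,7,a); (12,10,f)


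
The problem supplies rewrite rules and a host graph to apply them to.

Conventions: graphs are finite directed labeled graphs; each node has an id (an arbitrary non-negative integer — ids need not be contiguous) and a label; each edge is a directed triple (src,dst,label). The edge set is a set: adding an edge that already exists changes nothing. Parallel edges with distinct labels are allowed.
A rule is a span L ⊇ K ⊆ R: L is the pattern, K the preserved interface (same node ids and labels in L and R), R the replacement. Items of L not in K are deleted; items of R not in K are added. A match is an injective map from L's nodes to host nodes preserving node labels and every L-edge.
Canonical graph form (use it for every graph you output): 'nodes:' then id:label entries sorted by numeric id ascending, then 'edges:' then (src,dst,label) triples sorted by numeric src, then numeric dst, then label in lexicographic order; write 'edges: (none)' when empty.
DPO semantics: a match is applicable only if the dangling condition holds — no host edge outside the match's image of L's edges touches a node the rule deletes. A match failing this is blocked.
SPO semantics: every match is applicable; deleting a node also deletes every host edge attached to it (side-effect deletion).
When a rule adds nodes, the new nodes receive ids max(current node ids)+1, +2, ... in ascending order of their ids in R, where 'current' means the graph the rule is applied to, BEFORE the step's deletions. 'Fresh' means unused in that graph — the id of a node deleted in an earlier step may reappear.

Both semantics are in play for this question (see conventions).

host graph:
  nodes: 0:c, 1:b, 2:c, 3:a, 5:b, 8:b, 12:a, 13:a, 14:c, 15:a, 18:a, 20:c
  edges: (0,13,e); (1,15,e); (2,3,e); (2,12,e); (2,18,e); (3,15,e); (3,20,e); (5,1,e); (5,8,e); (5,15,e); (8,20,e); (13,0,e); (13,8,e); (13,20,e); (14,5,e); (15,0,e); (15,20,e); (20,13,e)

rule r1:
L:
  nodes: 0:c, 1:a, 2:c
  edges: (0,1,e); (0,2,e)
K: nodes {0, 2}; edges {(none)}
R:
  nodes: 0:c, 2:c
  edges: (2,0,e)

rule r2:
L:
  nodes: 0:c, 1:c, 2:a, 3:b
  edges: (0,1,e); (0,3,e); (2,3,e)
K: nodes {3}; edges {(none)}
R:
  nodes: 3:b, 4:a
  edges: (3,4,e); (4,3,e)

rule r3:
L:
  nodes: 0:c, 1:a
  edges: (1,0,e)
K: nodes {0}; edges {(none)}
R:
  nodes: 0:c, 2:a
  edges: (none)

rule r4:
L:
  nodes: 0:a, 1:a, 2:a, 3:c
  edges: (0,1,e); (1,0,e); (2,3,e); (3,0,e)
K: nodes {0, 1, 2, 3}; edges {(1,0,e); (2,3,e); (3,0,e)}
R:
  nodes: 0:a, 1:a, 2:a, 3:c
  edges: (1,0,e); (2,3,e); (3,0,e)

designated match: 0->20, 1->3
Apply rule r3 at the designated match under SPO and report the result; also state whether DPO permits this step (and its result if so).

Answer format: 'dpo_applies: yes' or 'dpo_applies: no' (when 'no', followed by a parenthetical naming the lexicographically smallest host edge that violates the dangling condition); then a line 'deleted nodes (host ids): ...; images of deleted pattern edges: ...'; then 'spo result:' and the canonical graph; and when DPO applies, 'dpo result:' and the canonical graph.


dpo_applies: no
(the rule deletes node 3, which keeps host edge (2,3,e) outside the match image — the dangling condition fails, DPO blocks; SPO proceeds and side-deletes such edges)
deleted nodes (host ids): 3; images of deleted pattern edges: (3,20,e)
spo result:
nodes: 0:c, 1:b, 2:c, 5:b, 8:b, 12:a, 13:a, 14:c, 15:a, 18:a, 20:c, 21:a
edges: (0,13,e); (1,15,e); (2,12,e); (2,18,e); (5,1,e); (5,8,e); (5,15,e); (8,20,e); (13,0,e); (13,8,e); (13,20,e); (14,5,e); (15,0,e); (15,20,e); (20,13,e)


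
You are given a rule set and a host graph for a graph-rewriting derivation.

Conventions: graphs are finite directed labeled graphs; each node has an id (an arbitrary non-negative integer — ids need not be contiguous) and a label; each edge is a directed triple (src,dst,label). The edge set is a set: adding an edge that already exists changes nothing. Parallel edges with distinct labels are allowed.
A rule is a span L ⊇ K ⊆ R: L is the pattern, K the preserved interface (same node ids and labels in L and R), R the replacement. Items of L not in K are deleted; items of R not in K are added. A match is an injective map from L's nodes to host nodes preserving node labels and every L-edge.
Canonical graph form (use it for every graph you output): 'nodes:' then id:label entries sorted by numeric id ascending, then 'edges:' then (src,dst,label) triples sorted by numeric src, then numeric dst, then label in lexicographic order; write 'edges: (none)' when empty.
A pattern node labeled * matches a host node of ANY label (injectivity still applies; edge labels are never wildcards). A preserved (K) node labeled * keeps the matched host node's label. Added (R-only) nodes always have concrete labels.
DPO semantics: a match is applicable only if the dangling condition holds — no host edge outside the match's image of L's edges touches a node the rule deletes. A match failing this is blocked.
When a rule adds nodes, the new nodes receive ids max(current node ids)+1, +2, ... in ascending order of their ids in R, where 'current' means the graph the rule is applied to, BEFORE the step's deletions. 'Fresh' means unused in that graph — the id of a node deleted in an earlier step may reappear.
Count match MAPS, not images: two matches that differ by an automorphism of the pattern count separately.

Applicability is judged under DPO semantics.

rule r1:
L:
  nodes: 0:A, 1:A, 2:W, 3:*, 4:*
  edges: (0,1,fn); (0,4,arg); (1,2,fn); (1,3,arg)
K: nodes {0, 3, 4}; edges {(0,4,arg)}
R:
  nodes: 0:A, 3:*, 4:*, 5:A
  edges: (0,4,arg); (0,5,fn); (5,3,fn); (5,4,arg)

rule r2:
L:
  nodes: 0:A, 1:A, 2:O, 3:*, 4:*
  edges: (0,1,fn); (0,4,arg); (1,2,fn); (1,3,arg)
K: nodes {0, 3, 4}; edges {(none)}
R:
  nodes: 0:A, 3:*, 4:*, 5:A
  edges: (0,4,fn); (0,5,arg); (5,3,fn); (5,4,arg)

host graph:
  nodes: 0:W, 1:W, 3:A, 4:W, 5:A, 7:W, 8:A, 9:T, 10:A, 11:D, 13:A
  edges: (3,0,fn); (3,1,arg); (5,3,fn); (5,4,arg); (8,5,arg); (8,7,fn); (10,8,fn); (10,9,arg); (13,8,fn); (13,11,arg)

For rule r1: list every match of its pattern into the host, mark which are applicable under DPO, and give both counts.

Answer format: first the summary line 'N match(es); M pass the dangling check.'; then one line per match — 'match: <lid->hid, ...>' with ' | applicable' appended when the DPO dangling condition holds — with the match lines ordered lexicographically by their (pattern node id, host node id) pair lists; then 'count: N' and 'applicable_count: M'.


3 match(es); 1 pass the dangling check.
match: 0->5, 1->3, 2->0, 3->1, 4->4 | applicable
match: 0->10, 1->8, 2->7, 3->5, 4->9
match: 0->13, 1->8, 2->7, 3->5, 4->11
count: 3
applicable_count: 1


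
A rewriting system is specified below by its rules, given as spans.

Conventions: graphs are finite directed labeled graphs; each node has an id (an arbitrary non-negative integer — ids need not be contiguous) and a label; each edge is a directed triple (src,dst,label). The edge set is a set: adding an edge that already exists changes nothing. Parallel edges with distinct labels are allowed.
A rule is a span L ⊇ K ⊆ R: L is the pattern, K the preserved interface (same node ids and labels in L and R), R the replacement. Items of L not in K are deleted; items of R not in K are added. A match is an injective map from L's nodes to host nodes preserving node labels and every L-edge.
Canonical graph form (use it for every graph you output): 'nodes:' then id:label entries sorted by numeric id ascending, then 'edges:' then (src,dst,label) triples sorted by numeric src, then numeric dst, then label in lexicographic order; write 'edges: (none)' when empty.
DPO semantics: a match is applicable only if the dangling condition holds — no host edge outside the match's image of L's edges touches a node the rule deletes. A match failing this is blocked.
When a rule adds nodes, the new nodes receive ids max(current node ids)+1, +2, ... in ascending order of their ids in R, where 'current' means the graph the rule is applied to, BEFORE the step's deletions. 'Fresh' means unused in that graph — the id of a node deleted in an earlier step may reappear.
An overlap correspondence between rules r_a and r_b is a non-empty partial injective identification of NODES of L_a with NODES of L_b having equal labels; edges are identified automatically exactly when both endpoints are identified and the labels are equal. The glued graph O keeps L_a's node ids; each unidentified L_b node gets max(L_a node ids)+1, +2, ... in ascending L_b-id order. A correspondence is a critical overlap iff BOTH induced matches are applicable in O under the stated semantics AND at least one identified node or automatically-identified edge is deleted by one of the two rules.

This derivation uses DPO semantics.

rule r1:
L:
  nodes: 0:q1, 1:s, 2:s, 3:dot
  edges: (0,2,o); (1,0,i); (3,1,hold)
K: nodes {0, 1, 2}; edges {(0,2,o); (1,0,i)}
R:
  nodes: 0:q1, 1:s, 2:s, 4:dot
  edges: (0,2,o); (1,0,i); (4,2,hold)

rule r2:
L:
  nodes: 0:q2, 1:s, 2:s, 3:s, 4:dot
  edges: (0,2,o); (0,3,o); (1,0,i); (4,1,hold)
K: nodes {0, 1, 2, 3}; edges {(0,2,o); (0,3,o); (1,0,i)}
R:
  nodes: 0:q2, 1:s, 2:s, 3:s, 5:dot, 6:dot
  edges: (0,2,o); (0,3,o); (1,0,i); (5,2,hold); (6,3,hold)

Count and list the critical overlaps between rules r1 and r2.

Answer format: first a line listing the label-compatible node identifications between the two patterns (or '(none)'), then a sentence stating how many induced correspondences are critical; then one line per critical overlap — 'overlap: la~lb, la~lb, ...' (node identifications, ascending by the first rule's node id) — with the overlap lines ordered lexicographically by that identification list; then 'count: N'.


label-compatible node identifications between L(r1) and L(r2): 1~1, 1~2, 1~3, 2~1, 2~2, 2~3, 3~4
3 of the induced correspondences are critical overlaps of r1 and r2.
overlap: 1~1, 2~2, 3~4
overlap: 1~1, 2~3, 3~4
overlap: 1~1, 3~4
count: 3


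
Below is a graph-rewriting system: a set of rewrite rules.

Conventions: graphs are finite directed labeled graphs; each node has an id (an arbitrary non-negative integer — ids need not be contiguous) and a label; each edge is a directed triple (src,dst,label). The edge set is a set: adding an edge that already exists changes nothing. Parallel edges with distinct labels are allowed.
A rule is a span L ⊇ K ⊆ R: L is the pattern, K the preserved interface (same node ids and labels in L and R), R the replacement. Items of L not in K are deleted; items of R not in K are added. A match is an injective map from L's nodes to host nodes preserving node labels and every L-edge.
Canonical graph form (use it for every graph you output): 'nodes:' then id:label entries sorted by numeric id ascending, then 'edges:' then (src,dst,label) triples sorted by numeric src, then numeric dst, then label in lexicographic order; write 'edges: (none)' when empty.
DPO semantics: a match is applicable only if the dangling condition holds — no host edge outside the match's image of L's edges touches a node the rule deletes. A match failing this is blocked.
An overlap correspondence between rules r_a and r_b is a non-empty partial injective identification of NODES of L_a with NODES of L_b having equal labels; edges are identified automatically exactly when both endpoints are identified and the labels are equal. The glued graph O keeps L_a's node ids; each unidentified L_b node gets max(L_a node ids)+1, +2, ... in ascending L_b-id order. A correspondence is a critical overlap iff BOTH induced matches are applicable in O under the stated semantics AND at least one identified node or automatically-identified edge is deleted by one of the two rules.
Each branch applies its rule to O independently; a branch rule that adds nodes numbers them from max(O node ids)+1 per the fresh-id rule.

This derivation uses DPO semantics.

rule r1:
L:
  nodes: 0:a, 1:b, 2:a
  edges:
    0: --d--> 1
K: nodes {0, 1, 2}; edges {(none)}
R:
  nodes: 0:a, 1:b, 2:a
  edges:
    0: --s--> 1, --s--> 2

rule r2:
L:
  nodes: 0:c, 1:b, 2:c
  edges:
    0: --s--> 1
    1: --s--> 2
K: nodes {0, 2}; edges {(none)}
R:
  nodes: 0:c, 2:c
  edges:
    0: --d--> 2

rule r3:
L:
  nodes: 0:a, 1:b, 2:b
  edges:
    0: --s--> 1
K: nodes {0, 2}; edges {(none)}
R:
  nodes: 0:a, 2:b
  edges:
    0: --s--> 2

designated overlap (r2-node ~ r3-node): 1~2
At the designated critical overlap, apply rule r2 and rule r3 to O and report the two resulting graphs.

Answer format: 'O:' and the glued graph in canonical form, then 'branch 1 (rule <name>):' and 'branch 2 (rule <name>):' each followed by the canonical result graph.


O:
nodes: 0:c, 1:b, 2:c, 3:a, 4:b
edges: (0,1,s); (1,2,s); (3,4,s)
branch 1 (rule r2):
nodes: 0:c, 2:c, 3:a, 4:b
edges: (0,2,d); (3,4,s)
branch 2 (rule r3):
nodes: 0:c, 1:b, 2:c, 3:a
edges: (0,1,s); (1,2,s); (3,1,s)


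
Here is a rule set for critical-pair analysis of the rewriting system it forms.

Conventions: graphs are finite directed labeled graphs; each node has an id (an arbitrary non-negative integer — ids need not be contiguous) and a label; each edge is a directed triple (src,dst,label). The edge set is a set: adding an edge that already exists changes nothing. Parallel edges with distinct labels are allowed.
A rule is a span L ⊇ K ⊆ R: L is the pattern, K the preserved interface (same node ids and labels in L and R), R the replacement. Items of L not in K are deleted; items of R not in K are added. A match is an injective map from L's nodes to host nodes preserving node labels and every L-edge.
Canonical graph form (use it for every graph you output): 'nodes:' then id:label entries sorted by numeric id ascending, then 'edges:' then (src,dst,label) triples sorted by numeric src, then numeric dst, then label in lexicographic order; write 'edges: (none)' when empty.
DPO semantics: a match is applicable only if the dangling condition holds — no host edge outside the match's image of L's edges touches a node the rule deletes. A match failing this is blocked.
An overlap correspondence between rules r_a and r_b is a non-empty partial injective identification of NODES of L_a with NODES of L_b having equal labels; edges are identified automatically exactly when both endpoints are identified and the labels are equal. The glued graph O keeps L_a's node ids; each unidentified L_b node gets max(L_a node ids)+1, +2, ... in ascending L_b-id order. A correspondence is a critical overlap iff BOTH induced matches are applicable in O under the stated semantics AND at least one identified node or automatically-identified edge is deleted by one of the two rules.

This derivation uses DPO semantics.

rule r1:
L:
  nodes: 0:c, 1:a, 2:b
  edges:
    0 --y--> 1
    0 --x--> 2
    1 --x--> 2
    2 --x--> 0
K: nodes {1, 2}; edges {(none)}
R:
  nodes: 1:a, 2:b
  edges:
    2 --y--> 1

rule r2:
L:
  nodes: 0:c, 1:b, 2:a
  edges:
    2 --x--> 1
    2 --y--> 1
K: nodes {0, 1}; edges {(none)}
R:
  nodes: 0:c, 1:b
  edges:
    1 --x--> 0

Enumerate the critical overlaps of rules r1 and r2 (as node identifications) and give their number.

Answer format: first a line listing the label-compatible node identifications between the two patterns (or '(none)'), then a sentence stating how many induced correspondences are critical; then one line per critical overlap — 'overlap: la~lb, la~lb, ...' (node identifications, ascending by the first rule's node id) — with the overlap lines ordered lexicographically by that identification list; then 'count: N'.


label-compatible node identifications between L(r1) and L(r2): 0~0, 1~2, 2~1
2 of the induced correspondences are critical overlaps of r1 and r2.
overlap: 0~0
overlap: 0~0, 2~1
count: 2


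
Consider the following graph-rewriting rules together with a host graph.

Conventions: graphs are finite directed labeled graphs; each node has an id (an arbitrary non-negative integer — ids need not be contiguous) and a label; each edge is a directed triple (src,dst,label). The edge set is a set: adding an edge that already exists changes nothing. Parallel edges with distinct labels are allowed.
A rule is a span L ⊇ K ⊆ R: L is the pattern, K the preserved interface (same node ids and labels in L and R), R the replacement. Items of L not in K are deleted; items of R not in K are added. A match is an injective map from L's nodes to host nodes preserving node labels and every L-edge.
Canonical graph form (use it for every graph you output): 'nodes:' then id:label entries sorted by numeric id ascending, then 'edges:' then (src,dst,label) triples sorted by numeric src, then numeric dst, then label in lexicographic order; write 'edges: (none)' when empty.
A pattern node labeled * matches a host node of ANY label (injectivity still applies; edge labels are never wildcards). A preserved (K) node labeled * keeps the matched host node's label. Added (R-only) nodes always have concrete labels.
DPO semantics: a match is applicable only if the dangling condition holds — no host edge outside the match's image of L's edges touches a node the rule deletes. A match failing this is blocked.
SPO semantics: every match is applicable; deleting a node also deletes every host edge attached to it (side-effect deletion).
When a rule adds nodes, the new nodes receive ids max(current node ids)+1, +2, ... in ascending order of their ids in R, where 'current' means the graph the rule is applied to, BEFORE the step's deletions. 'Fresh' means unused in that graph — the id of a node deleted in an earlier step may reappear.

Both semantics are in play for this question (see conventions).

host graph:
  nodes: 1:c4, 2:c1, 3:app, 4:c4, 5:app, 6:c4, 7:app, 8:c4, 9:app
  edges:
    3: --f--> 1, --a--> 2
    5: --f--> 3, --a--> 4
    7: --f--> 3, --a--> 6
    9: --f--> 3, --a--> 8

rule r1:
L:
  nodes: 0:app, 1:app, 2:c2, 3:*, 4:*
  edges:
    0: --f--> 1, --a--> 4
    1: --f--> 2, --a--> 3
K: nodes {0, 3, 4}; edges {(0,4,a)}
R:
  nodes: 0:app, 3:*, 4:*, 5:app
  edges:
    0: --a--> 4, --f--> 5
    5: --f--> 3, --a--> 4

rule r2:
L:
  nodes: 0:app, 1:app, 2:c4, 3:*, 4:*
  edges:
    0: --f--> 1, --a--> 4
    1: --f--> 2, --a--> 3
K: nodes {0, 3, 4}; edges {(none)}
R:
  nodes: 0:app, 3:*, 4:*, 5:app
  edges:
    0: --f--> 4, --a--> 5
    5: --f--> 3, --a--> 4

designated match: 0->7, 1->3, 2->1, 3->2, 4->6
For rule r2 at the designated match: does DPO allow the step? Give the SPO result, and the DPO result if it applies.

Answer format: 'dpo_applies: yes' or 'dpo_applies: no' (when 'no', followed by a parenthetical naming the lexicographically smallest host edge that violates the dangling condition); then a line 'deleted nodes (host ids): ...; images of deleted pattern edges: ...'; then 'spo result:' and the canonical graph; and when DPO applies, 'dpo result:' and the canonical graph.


dpo_applies: no
(the rule deletes node 3, which keeps host edge (5,3,f) outside the match image — the dangling condition fails, DPO blocks; SPO proceeds and side-deletes such edges)
deleted nodes (host ids): 1, 3; images of deleted pattern edges: (3,1,f); (3,2,a); (7,3,f); (7,6,a)
spo result:
nodes: 2:c1, 4:c4, 5:app, 6:c4, 7:app, 8:c4, 9:app, 10:app
edges: (5,4,a); (7,6,f); (7,10,a); (9,8,a); (10,2,f); (10,6,a)


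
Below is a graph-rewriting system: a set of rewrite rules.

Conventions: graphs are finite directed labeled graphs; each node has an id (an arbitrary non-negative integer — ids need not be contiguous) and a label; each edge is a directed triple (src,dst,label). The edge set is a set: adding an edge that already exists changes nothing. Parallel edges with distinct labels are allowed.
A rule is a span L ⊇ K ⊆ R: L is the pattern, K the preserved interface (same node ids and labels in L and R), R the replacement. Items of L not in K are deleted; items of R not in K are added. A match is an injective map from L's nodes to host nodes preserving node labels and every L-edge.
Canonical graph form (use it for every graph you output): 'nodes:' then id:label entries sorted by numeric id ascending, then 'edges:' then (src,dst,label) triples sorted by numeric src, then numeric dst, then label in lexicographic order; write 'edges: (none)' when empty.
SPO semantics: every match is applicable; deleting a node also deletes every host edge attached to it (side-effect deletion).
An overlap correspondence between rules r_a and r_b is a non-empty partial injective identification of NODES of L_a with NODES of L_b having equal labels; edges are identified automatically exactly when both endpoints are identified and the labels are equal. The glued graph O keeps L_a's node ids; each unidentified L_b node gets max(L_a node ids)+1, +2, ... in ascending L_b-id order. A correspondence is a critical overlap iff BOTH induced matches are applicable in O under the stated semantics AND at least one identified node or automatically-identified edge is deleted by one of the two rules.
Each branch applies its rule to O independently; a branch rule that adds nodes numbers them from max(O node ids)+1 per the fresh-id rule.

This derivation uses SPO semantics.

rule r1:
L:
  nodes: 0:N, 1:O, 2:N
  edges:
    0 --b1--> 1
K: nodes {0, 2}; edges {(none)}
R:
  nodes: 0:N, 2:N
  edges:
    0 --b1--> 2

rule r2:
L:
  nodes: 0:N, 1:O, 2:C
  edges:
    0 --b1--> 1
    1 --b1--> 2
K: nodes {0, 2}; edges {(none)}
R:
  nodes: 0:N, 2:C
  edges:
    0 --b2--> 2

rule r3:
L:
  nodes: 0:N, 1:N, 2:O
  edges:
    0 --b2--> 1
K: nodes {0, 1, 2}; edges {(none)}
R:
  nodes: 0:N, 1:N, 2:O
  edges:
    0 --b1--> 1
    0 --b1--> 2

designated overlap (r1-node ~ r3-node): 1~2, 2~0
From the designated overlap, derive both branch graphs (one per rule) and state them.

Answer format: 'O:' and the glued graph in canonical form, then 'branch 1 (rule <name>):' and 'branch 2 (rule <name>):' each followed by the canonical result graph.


O:
nodes: 0:N, 1:O, 2:N, 3:N
edges: (0,1,b1); (2,3,b2)
branch 1 (rule r1):
nodes: 0:N, 2:N, 3:N
edges: (0,2,b1); (2,3,b2)
branch 2 (rule r3):
nodes: 0:N, 1:O, 2:N, 3:N
edges: (0,1,b1); (2,1,b1); (2,3,b1)


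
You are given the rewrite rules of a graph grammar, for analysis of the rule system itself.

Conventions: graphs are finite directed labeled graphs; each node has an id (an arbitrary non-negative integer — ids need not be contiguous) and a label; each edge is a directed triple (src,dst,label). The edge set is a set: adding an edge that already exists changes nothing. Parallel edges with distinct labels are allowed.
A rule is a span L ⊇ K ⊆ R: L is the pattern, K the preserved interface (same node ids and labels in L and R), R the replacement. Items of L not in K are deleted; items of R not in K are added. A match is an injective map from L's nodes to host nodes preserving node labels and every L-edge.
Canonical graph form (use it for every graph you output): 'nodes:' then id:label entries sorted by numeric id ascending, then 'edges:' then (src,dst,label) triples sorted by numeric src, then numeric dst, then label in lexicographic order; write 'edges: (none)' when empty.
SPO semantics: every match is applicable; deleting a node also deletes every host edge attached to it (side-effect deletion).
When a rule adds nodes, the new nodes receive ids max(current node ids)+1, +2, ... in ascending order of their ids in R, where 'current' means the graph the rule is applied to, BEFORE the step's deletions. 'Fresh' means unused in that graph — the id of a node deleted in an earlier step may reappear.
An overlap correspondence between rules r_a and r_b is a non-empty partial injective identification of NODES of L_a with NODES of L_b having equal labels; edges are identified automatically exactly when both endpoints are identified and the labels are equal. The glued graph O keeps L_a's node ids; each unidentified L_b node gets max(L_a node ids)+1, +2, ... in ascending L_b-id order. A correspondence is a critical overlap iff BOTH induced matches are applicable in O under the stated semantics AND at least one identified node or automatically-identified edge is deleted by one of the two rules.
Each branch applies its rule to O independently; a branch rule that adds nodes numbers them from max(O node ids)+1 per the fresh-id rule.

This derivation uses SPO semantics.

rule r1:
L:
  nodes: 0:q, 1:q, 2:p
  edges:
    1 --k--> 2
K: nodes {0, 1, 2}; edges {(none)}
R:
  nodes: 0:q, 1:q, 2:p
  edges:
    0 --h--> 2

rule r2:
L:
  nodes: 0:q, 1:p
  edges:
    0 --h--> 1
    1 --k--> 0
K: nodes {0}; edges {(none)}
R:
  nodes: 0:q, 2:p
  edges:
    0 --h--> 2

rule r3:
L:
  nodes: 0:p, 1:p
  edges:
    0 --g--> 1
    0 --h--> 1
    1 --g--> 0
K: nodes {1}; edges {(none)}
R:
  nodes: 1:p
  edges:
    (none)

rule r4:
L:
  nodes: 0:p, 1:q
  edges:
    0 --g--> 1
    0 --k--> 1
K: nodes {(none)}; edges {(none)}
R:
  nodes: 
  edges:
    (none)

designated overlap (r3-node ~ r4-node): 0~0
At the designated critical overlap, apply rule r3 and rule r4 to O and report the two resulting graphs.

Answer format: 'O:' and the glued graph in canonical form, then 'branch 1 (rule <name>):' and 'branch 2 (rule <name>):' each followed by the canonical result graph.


O:
nodes: 0:p, 1:p, 2:q
edges: (0,1,g); (0,1,h); (0,2,g); (0,2,k); (1,0,g)
branch 1 (rule r3):
nodes: 1:p, 2:q
edges: (none)
branch 2 (rule r4):
nodes: 1:p
edges: (none)


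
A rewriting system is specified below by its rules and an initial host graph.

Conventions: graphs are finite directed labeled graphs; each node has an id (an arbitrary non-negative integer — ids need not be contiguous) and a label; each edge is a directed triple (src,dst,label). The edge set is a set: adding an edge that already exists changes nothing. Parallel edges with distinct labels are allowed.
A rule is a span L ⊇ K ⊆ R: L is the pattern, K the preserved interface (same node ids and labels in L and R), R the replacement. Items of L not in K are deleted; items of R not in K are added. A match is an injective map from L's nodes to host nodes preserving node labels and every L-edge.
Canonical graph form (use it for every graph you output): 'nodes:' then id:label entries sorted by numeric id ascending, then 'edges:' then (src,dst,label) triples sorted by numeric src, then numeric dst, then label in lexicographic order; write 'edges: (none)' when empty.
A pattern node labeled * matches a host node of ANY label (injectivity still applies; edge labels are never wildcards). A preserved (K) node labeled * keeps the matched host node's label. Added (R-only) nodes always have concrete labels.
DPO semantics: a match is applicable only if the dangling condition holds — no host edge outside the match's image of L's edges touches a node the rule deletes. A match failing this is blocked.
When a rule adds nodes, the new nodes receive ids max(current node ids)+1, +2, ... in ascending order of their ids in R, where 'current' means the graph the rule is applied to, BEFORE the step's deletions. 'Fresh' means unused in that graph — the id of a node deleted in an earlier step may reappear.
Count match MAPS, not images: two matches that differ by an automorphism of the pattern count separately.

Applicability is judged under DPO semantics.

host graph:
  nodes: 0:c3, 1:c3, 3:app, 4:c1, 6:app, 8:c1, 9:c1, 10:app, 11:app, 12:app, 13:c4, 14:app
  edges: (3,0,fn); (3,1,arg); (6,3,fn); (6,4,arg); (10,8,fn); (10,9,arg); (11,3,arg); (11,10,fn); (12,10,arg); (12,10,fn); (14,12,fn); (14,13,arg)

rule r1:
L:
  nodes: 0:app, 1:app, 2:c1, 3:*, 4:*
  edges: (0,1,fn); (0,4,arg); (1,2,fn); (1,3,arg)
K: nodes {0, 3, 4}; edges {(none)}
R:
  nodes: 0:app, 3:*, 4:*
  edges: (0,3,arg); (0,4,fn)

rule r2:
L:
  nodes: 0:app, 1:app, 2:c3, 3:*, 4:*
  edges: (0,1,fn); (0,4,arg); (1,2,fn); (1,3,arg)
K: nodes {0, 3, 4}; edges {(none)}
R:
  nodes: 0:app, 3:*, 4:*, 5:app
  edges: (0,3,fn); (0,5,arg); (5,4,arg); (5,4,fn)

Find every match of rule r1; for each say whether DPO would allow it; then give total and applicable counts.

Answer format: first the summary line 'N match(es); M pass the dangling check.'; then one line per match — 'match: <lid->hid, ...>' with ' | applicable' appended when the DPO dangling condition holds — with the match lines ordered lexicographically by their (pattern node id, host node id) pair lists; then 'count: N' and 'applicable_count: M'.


1 match(es); 0 pass the dangling check.
match: 0->11, 1->10, 2->8, 3->9, 4->3
count: 1
applicable_count: 0


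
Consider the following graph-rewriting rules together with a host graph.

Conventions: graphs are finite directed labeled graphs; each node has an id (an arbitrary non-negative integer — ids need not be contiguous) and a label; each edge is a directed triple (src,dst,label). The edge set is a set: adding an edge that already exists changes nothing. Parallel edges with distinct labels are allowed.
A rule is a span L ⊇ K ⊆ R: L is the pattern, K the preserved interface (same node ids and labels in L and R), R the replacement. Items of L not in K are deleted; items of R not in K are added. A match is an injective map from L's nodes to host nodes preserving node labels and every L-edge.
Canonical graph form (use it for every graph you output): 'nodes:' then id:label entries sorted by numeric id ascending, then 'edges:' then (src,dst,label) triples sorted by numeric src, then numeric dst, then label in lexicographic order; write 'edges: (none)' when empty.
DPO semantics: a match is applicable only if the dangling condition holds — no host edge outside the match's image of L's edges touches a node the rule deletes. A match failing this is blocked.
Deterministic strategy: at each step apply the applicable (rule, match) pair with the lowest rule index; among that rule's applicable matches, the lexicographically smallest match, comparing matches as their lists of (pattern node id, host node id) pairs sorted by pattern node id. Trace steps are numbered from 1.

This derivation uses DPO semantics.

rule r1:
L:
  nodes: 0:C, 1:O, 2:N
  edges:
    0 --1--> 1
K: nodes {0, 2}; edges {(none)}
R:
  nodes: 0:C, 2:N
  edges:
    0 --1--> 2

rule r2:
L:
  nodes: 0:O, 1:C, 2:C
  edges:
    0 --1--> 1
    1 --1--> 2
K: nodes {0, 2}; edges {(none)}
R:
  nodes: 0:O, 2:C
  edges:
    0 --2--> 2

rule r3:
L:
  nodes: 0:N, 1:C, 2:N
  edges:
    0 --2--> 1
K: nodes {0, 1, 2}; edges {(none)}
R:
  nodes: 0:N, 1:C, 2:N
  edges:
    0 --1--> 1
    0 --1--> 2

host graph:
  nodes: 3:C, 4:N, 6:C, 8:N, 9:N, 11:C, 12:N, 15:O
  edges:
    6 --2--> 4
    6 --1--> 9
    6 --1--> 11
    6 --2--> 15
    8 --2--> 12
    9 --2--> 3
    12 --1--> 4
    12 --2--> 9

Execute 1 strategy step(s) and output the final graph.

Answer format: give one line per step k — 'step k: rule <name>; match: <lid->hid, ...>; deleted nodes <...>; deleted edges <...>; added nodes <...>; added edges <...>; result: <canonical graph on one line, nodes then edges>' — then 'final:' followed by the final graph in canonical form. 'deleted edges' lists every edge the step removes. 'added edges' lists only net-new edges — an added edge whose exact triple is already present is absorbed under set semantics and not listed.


step 1: rule r3; match: 0->9, 1->3, 2->4; deleted nodes (none); deleted edges (9,3,2); added nodes (none); added edges (9,3,1); (9,4,1); result: nodes: 3:C, 4:N, 6:C, 8:N, 9:N, 11:C, 12:N, 15:O edges: (6,4,2); (6,9,1); (6,11,1); (6,15,2); (8,12,2); (9,3,1); (9,4,1); (12,4,1); (12,9,2)
final:
nodes: 3:C, 4:N, 6:C, 8:N, 9:N, 11:C, 12:N, 15:O
edges: (6,4,2); (6,9,1); (6,11,1); (6,15,2); (8,12,2); (9,3,1); (9,4,1); (12,4,1); (12,9,2)


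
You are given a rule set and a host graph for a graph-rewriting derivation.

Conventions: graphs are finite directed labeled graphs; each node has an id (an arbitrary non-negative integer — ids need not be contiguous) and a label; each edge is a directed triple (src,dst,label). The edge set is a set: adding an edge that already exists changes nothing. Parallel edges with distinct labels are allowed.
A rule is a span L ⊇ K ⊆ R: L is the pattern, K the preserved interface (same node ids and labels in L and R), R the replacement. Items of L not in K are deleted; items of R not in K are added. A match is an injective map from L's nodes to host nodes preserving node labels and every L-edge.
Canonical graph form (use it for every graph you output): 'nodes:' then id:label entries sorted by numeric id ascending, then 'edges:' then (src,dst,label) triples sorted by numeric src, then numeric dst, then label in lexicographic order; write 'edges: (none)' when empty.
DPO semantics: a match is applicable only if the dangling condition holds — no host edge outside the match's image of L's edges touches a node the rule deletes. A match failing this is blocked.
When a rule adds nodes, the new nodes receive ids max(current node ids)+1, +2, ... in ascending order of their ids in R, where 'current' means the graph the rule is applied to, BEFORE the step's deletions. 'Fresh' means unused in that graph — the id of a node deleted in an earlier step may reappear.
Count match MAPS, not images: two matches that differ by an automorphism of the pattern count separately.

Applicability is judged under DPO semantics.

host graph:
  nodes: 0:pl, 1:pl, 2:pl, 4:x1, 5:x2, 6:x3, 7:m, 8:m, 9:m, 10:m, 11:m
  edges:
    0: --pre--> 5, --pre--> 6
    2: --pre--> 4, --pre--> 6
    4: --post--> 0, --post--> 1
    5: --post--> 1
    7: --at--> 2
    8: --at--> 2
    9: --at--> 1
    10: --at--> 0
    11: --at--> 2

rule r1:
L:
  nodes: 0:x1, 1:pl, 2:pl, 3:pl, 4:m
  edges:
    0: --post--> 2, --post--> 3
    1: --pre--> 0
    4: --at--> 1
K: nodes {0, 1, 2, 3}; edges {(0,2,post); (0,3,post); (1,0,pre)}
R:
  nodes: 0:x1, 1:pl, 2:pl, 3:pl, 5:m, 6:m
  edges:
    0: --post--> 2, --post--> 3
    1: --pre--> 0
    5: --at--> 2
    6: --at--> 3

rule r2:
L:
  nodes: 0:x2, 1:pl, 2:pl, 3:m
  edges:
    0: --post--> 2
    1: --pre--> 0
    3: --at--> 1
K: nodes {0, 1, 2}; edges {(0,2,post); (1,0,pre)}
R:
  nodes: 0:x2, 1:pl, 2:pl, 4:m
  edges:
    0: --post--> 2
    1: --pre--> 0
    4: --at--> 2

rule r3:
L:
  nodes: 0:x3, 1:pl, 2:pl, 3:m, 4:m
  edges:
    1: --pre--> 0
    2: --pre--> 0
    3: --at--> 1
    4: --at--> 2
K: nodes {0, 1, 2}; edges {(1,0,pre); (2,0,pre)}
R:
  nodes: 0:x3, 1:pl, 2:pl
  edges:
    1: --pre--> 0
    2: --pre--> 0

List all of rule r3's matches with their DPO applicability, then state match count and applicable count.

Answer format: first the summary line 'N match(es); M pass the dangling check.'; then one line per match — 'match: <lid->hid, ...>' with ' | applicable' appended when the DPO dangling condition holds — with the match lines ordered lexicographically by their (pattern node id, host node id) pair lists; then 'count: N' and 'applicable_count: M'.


6 match(es); 6 pass the dangling check.
match: 0->6, 1->0, 2->2, 3->10, 4->7 | applicable
match: 0->6, 1->0, 2->2, 3->10, 4->8 | applicable
match: 0->6, 1->0, 2->2, 3->10, 4->11 | applicable
match: 0->6, 1->2, 2->0, 3->7, 4->10 | applicable
match: 0->6, 1->2, 2->0, 3->8, 4->10 | applicable
match: 0->6, 1->2, 2->0, 3->11, 4->10 | applicable
count: 6
applicable_count: 6
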